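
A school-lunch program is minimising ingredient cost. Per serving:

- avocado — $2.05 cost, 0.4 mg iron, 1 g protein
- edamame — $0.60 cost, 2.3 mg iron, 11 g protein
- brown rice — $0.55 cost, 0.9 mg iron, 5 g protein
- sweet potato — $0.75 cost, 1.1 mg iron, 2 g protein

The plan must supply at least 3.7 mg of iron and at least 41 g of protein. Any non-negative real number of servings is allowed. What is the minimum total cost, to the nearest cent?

avocado only: max(3.7/0.4, 41/1) = 41 servings → $84.05.
edamame only: max(3.7/2.3, 41/11) = 3.727 servings → $2.24.
brown rice only: max(3.7/0.9, 41/5) = 8.2 servings → $4.51.
sweet potato only: max(3.7/1.1, 41/2) = 20.5 servings → $15.38.
avocado + edamame: the both-tight solution has a negative serving — not a feasible corner.
avocado + brown rice: intersection lies outside the first quadrant.
avocado + sweet potato: the both-tight solution has a negative serving — not a feasible corner.
edamame + brown rice with both targets exact would need a negative amount; discard.
edamame + sweet potato: the both-tight solution has a negative serving — not a feasible corner.
brown rice + sweet potato: intersection lies outside the first quadrant.
Cheapest feasible corner: $2.24.

$2.24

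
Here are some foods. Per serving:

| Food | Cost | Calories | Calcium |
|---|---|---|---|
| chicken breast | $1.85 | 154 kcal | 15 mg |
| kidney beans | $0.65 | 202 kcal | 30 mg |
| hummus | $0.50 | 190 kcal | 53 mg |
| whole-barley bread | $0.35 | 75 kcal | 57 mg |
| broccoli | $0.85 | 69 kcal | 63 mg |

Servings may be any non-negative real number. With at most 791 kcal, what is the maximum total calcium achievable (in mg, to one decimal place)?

722.2 mg

Calcium per kcal: broccoli 0.913, whole-barley bread 0.76, hummus 0.2789, kidney beans 0.1485, chicken breast 0.0974.
With no serving limits, spend the whole calories allowance on broccoli: 791 kcal / 69 kcal × 63 mg = 722.2 mg.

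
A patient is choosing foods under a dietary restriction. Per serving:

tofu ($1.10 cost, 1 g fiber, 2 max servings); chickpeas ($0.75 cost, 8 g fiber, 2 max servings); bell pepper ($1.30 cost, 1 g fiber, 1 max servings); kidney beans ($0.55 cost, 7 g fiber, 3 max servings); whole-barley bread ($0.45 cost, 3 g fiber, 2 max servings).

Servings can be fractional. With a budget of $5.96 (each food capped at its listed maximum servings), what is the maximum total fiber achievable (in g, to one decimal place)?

Fiber per dollar: kidney beans 12.73, chickpeas 10.67, whole-barley bread 6.667, tofu 0.9091, bell pepper 0.7692.
Take 3 servings of kidney beans: spends $1.65, +21.0 g fiber (running total 21.0 g).
Take 2 servings of chickpeas: spends $1.50, +16.0 g fiber (running total 37.0 g).
Take 2 servings of whole-barley bread: spends $0.90, +6.0 g fiber (running total 43.0 g).
Take 1.736 servings of tofu: spends $1.91, +1.7 g fiber (running total 44.7 g).
Filling greedily by fiber-per-dollar is optimal for one linear limit, giving 44.7 g.

44.7 g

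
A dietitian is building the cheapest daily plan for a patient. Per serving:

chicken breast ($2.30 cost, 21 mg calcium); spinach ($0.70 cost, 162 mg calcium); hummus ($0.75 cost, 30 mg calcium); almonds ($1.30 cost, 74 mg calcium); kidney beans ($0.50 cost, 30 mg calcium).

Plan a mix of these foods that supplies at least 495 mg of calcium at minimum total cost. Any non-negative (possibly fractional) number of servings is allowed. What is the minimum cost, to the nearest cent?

$2.14

Cost per mg of calcium: spinach $0.0043, kidney beans $0.0167, almonds $0.0176, hummus $0.0250, chicken breast $0.1095.
With no serving limits, use only spinach: 495 mg / 162 mg = 3.056 servings × $0.70 = $2.14.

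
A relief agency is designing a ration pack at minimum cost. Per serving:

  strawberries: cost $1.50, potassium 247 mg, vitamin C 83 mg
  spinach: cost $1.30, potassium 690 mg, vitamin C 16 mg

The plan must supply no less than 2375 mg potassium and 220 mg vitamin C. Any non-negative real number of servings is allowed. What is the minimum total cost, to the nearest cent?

Compare the cost at each extreme point of the feasible region.
strawberries only: max(2375/247, 220/83) = 9.615 servings → $14.42.
spinach only: max(2375/690, 220/16) = 13.75 servings → $17.88.
strawberries + spinach with both tight: 2.134 servings and 2.678 servings → $6.68.
The minimum over all feasible corners is $6.68.

$6.68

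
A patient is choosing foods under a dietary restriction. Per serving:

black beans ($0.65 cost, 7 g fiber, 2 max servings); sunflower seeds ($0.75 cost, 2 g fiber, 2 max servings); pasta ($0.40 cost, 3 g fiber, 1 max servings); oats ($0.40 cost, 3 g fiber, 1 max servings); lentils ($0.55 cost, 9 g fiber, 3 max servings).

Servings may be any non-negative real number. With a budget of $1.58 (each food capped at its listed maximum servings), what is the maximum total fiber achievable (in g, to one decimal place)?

Fiber per dollar: lentils 16.36, black beans 10.77, pasta 7.5, oats 7.5, sunflower seeds 2.667.
Take 2.873 servings of lentils: spends $1.58, +25.9 g fiber (running total 25.9 g).
Greedy by best ratio exhausts the cost allowance optimally: 25.9 g.

25.9 g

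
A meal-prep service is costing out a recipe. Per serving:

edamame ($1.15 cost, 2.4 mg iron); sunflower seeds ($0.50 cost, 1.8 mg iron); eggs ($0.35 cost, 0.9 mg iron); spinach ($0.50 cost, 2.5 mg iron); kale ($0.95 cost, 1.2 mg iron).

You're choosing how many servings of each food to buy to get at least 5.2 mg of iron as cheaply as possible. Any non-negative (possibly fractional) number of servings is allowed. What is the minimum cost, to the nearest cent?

$1.04

Cost per mg of iron: spinach $0.2000, sunflower seeds $0.2778, eggs $0.3889, edamame $0.4792, kale $0.7917.
With no serving limits, use only spinach: 5.2 mg / 2.5 mg = 2.08 servings × $0.50 = $1.04.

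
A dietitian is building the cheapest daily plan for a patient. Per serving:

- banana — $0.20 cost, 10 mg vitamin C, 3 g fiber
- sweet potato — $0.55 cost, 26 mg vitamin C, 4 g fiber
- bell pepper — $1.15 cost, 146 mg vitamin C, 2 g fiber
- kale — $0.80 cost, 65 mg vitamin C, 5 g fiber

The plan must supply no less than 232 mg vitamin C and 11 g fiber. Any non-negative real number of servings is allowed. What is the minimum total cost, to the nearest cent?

Compare the cost at each extreme point of the feasible region.
banana only: max(232/10, 11/3) = 23.2 servings → $4.64.
sweet potato only: max(232/26, 11/4) = 8.923 servings → $4.91.
bell pepper only: max(232/146, 11/2) = 5.5 servings → $6.33.
kale only: max(232/65, 11/5) = 3.569 servings → $2.86.
banana + sweet potato with both targets exact would need a negative amount; discard.
banana + bell pepper with both tight: 2.732 servings and 1.402 servings → $2.16.
banana + kale with both targets exact would need a negative amount; discard.
sweet potato + bell pepper with both tight: 2.147 servings and 1.207 servings → $2.57.
sweet potato + kale with both targets exact would need a negative amount; discard.
bell pepper + kale with both tight: 0.7417 servings and 1.903 servings → $2.38.
Cheapest feasible corner: $2.16.

$2.16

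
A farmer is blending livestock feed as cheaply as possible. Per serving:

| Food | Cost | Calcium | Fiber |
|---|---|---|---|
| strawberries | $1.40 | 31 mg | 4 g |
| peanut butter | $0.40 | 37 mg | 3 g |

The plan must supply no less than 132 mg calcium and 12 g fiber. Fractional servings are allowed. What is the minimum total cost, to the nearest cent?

$1.60

Minimising a linear cost over {calcium ≥ 132, fiber ≥ 12, servings ≥ 0} — the optimum is at a vertex, using one or two foods.
strawberries only: max(132/31, 12/4) = 4.258 servings → $5.96.
peanut butter only: max(132/37, 12/3) = 4 servings → $1.60.
strawberries + peanut butter with both tight: 0.8727 servings and 2.836 servings → $2.36.
Cheapest feasible corner: $1.60.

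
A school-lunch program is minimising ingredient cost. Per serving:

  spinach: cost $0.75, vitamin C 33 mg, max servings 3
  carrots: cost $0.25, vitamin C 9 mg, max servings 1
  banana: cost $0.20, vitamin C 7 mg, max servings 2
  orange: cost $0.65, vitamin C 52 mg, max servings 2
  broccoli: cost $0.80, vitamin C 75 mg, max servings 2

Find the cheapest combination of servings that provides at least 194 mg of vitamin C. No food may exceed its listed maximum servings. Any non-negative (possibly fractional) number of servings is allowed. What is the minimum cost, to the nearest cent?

$2.15

Cost per mg of vitamin C: broccoli $0.0107, orange $0.0125, spinach $0.0227, carrots $0.0278, banana $0.0286.
Take 2 servings of broccoli: +150.0 mg vitamin C for $1.60 (total $1.60, still need 44.0 mg).
Take 0.8462 servings of orange: +44.0 mg vitamin C for $0.55 (total $2.15, still need 0.0 mg).
Filling from the cheapest source first is optimal under one linear minimum: $2.15.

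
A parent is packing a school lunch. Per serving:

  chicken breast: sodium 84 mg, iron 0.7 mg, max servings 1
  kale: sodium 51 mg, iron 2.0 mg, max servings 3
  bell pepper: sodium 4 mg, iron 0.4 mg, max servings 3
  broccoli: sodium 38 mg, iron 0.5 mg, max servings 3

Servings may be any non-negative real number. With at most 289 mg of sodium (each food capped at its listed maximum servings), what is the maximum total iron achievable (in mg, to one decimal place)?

8.8 mg

Iron per mg sodium: bell pepper 0.1, kale 0.03922, broccoli 0.01316, chicken breast 0.008333.
Take 3 servings of bell pepper: uses 12 mg sodium, +1.2 mg iron (running total 1.2 mg).
Take 3 servings of kale: uses 153 mg sodium, +6.0 mg iron (running total 7.2 mg).
Take 3 servings of broccoli: uses 114 mg sodium, +1.5 mg iron (running total 8.7 mg).
Take 0.119 servings of chicken breast: uses 10 mg sodium, +0.1 mg iron (running total 8.8 mg).
Filling greedily by iron-per-mg sodium is optimal for one linear limit, giving 8.8 mg.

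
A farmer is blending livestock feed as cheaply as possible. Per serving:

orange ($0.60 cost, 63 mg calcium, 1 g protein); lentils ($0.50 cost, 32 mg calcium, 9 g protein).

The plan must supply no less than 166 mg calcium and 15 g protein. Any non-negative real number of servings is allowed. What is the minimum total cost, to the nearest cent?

The cheapest plan sits at a corner of the feasible region — with two constraints it uses at most two foods.
orange only: max(166/63, 15/1) = 15 servings → $9.00.
lentils only: max(166/32, 15/9) = 5.188 servings → $2.59.
orange + lentils with both tight: 1.895 servings and 1.456 servings → $1.87.
Cheapest feasible corner: $1.87.

$1.87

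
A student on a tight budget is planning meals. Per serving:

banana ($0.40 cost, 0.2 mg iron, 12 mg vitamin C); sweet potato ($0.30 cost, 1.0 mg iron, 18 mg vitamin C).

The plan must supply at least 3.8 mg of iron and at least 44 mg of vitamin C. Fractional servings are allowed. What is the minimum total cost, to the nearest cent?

banana only: max(3.8/0.2, 44/12) = 19 servings → $7.60.
sweet potato only: max(3.8/1.0, 44/18) = 3.8 servings → $1.14.
banana + sweet potato: intersection lies outside the first quadrant.
Cheapest feasible corner: $1.14.

$1.14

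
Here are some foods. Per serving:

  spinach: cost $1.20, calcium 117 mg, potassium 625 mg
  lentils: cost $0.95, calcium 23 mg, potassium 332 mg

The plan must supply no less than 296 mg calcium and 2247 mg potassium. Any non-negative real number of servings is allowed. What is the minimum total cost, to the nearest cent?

$4.31

At the optimum either one food covers both requirements or two foods hit both targets exactly; no other combination can be cheaper.
spinach only: max(296/117, 2247/625) = 3.595 servings → $4.31.
lentils only: max(296/23, 2247/332) = 12.87 servings → $12.23.
spinach + lentils with both tight: 1.904 servings and 3.184 servings → $5.31.
The minimum over all feasible corners is $4.31.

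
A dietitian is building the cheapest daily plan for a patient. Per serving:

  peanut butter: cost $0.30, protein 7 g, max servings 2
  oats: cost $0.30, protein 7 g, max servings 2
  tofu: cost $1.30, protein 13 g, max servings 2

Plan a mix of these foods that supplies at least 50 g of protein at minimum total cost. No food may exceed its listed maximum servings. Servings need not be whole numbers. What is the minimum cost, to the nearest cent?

Cost per g of protein: peanut butter $0.0429, oats $0.0429, tofu $0.1000.
Take 2 servings of peanut butter: +14.0 g protein for $0.60 (total $0.60, still need 36.0 g).
Take 2 servings of oats: +14.0 g protein for $0.60 (total $1.20, still need 22.0 g).
Take 1.692 servings of tofu: +22.0 g protein for $2.20 (total $3.40, still need 0.0 g).
Greedy by cheapest-per-g is optimal for a single linear constraint, so the minimum cost is $3.40.

$3.40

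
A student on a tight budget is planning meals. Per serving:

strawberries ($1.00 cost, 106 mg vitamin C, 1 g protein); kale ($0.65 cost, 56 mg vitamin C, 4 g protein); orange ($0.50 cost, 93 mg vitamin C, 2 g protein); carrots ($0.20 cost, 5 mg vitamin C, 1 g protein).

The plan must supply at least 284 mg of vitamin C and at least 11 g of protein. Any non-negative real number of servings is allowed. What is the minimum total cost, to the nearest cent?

This is a tiny linear program; its minimum lies at a vertex of the feasible set. List the vertices and price them.
strawberries only: max(284/106, 11/1) = 11 servings → $11.00.
kale only: max(284/56, 11/4) = 5.071 servings → $3.30.
orange only: max(284/93, 11/2) = 5.5 servings → $2.75.
carrots only: max(284/5, 11/1) = 56.8 servings → $11.36.
strawberries + kale with both tight: 1.413 servings and 2.397 servings → $2.97.
strawberries + orange: the both-tight solution has a negative serving — not a feasible corner.
strawberries + carrots with both tight: 2.267 servings and 8.733 servings → $4.01.
kale + orange with both tight: 1.75 servings and 2 servings → $2.14.
kale + carrots: intersection lies outside the first quadrant.
orange + carrots with both tight: 2.759 servings and 5.482 servings → $2.48.
So the least-cost plan costs $2.14.

$2.14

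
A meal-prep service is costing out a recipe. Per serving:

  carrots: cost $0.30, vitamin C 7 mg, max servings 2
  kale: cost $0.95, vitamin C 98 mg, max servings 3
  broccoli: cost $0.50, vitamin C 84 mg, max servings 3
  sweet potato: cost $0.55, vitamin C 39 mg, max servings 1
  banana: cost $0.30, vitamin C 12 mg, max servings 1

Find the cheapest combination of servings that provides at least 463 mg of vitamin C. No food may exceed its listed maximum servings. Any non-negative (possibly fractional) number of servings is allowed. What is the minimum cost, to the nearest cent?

$3.55

Cost per mg of vitamin C: broccoli $0.0060, kale $0.0097, sweet potato $0.0141, banana $0.0250, carrots $0.0429.
Take 3 servings of broccoli: +252.0 mg vitamin C for $1.50 (total $1.50, still need 211.0 mg).
Take 2.153 servings of kale: +211.0 mg vitamin C for $2.05 (total $3.55, still need 0.0 mg).
Greedy by cheapest-per-mg is optimal for a single linear constraint, so the minimum cost is $3.55.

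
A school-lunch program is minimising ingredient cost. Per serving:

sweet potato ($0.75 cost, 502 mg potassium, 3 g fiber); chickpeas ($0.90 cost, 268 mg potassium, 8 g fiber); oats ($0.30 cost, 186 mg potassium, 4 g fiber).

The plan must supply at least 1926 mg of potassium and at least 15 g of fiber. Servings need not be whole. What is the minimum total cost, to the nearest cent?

Minimising a linear cost over {potassium ≥ 1926, fiber ≥ 15, servings ≥ 0} — the optimum is at a vertex, using one or two foods.
sweet potato only: max(1926/502, 15/3) = 5 servings → $3.75.
chickpeas only: max(1926/268, 15/8) = 7.187 servings → $6.47.
oats only: max(1926/186, 15/4) = 10.35 servings → $3.11.
sweet potato + chickpeas with both tight: 3.545 servings and 0.5455 servings → $3.15.
sweet potato + oats with both tight: 3.389 servings and 1.208 servings → $2.90.
chickpeas + oats: intersection lies outside the first quadrant.
Cheapest feasible corner: $2.90.

$2.90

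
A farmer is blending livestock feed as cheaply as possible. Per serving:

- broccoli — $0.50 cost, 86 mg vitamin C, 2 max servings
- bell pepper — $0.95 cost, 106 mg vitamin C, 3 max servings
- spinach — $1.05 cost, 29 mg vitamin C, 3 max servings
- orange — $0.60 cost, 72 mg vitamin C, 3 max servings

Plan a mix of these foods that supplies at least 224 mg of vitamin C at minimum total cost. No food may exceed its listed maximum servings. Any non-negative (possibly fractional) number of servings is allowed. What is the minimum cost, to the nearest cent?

Cost per mg of vitamin C: broccoli $0.0058, orange $0.0083, bell pepper $0.0090, spinach $0.0362.
Take 2 servings of broccoli: +172.0 mg vitamin C for $1.00 (total $1.00, still need 52.0 mg).
Take 0.7222 servings of orange: +52.0 mg vitamin C for $0.43 (total $1.43, still need 0.0 mg).
Filling from the cheapest source first is optimal under one linear minimum: $1.43.

$1.43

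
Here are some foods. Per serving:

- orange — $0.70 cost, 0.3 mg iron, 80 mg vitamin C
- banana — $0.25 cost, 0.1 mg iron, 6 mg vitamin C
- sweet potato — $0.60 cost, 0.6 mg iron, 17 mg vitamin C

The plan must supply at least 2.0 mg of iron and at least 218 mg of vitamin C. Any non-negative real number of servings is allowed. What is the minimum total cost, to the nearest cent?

$2.90

orange only: max(2.0/0.3, 218/80) = 6.667 servings → $4.67.
banana only: max(2.0/0.1, 218/6) = 36.33 servings → $9.08.
sweet potato only: max(2.0/0.6, 218/17) = 12.82 servings → $7.69.
orange + banana with both tight: 1.581 servings and 15.26 servings → $4.92.
orange + sweet potato with both tight: 2.256 servings and 2.205 servings → $2.90.
banana + sweet potato: intersection lies outside the first quadrant.
The minimum over all feasible corners is $2.90.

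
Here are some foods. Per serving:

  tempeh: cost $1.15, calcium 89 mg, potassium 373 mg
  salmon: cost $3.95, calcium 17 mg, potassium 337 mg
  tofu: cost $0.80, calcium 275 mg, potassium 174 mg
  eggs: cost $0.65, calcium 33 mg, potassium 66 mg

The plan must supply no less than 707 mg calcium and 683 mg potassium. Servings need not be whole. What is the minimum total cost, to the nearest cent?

$2.72

At the optimum either one food covers both requirements or two foods hit both targets exactly; no other combination can be cheaper.
tempeh only: max(707/89, 683/373) = 7.944 servings → $9.14.
salmon only: max(707/17, 683/337) = 41.59 servings → $164.27.
tofu only: max(707/275, 683/174) = 3.925 servings → $3.14.
eggs only: max(707/33, 683/66) = 21.42 servings → $13.93.
tempeh + salmon: intersection lies outside the first quadrant.
tempeh + tofu with both tight: 0.7441 servings and 2.33 servings → $2.72.
tempeh + eggs with both targets exact would need a negative amount; discard.
salmon + tofu with both tight: 0.7223 servings and 2.526 servings → $4.87.
salmon + eggs with both targets exact would need a negative amount; discard.
tofu + eggs with both tight: 1.944 servings and 5.223 servings → $4.95.
So the least-cost plan costs $2.72.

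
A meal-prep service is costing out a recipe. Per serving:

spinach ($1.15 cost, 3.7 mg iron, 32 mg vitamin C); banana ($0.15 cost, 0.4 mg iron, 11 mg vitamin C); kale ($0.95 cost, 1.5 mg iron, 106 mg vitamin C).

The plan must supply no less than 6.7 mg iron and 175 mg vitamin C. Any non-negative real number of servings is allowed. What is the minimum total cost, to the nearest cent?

This is a tiny linear program; its minimum lies at a vertex of the feasible set. List the vertices and price them.
spinach only: max(6.7/3.7, 175/32) = 5.469 servings → $6.29.
banana only: max(6.7/0.4, 175/11) = 16.75 servings → $2.51.
kale only: max(6.7/1.5, 175/106) = 4.467 servings → $4.24.
spinach + banana with both tight: 0.1326 servings and 15.52 servings → $2.48.
spinach + kale with both tight: 1.301 servings and 1.258 servings → $2.69.
banana + kale: the both-tight solution has a negative serving — not a feasible corner.
Cheapest feasible corner: $2.48.

$2.48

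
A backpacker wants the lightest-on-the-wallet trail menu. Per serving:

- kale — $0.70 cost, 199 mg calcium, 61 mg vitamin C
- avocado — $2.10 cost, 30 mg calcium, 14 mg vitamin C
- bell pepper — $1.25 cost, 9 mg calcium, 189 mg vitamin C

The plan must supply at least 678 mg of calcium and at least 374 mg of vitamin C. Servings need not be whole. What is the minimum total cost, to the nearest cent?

Two binding constraints pin down two serving amounts, so the optimal mix uses at most two foods. The candidates are each food alone (scaled to the tighter of calcium/vitamin C) and each pair with both constraints tight.
kale only: max(678/199, 374/61) = 6.131 servings → $4.29.
avocado only: max(678/30, 374/14) = 26.71 servings → $56.10.
bell pepper only: max(678/9, 374/189) = 75.33 servings → $94.17.
kale + avocado: intersection lies outside the first quadrant.
kale + bell pepper with both tight: 3.367 servings and 0.8922 servings → $3.47.
avocado + bell pepper with both tight: 22.51 servings and 0.3117 servings → $47.65.
The minimum over all feasible corners is $3.47.

$3.47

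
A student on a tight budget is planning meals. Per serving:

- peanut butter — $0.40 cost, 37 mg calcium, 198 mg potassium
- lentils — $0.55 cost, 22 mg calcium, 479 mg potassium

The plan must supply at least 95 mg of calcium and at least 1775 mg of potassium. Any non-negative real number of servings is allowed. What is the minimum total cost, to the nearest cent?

Compare the cost at each extreme point of the feasible region.
peanut butter only: max(95/37, 1775/198) = 8.965 servings → $3.59.
lentils only: max(95/22, 1775/479) = 4.318 servings → $2.38.
peanut butter + lentils with both tight: 0.4829 servings and 3.506 servings → $2.12.
Cheapest feasible corner: $2.12.

$2.12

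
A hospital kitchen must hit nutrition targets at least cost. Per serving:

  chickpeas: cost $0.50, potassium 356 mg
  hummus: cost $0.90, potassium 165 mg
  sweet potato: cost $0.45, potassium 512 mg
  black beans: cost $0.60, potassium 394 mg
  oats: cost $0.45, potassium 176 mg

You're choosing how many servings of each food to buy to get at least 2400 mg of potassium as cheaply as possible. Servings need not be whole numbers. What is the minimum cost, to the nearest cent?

Cost per mg of potassium: sweet potato $0.0009, chickpeas $0.0014, black beans $0.0015, oats $0.0026, hummus $0.0055.
With no serving limits, use only sweet potato: 2400 mg / 512 mg = 4.688 servings × $0.45 = $2.11.

$2.11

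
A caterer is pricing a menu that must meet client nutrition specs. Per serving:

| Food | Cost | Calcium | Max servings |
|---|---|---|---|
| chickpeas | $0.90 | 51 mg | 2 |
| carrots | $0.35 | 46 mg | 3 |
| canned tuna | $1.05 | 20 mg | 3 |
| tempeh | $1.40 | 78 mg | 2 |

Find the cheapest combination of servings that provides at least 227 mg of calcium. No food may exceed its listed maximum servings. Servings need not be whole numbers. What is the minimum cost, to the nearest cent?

Cost per mg of calcium: carrots $0.0076, chickpeas $0.0176, tempeh $0.0179, canned tuna $0.0525.
Take 3 servings of carrots: +138.0 mg calcium for $1.05 (total $1.05, still need 89.0 mg).
Take 1.745 servings of chickpeas: +89.0 mg calcium for $1.57 (total $2.62, still need 0.0 mg).
Greedy by cheapest-per-mg is optimal for a single linear constraint, so the minimum cost is $2.62.

$2.62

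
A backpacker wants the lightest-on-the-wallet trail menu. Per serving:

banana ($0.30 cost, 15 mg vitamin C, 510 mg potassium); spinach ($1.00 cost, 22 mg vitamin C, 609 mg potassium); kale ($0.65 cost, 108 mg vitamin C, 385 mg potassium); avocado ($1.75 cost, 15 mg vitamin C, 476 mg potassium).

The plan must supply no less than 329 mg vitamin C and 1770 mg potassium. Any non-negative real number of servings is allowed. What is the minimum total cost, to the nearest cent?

$2.25

Check every corner: each single food scaled to meet both minima, and each pair solved so both constraints bind.
banana only: max(329/15, 1770/510) = 21.93 servings → $6.58.
spinach only: max(329/22, 1770/609) = 14.95 servings → $14.95.
kale only: max(329/108, 1770/385) = 4.597 servings → $2.99.
avocado only: max(329/15, 1770/476) = 21.93 servings → $38.38.
banana + spinach with both targets exact would need a negative amount; discard.
banana + kale with both tight: 1.308 servings and 2.865 servings → $2.25.
banana + avocado with both targets exact would need a negative amount; discard.
spinach + kale with both tight: 1.126 servings and 2.817 servings → $2.96.
spinach + avocado with both targets exact would need a negative amount; discard.
kale + avocado with both tight: 2.85 servings and 1.413 servings → $4.33.
Cheapest feasible corner: $2.25.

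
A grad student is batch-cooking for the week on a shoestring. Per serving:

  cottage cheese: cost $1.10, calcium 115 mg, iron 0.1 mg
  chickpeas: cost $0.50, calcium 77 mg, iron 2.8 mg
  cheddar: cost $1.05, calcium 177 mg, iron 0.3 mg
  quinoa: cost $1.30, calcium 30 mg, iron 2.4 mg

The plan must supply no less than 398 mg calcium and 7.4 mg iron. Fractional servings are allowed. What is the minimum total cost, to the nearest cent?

$2.47

cottage cheese only: max(398/115, 7.4/0.1) = 74 servings → $81.40.
chickpeas only: max(398/77, 7.4/2.8) = 5.169 servings → $2.58.
cheddar only: max(398/177, 7.4/0.3) = 24.67 servings → $25.90.
quinoa only: max(398/30, 7.4/2.4) = 13.27 servings → $17.25.
cottage cheese + chickpeas with both tight: 1.733 servings and 2.581 servings → $3.20.
cottage cheese + cheddar: intersection lies outside the first quadrant.
cottage cheese + quinoa with both tight: 2.686 servings and 2.971 servings → $6.82.
chickpeas + cheddar with both tight: 2.519 servings and 1.153 servings → $2.47.
chickpeas + quinoa: intersection lies outside the first quadrant.
cheddar + quinoa with both tight: 1.763 servings and 2.863 servings → $5.57.
So the least-cost plan costs $2.47.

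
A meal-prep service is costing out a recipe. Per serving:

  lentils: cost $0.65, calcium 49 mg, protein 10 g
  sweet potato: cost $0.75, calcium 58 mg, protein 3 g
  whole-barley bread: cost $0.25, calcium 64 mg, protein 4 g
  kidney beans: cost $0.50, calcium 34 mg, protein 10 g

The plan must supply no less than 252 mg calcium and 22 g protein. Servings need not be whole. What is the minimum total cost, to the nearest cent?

$1.28

A basic optimal solution has at most two foods positive. Try each food alone and each pair with both targets met exactly.
lentils only: max(252/49, 22/10) = 5.143 servings → $3.34.
sweet potato only: max(252/58, 22/3) = 7.333 servings → $5.50.
whole-barley bread only: max(252/64, 22/4) = 5.5 servings → $1.38.
kidney beans only: max(252/34, 22/10) = 7.412 servings → $3.71.
lentils + sweet potato with both tight: 1.201 servings and 3.33 servings → $3.28.
lentils + whole-barley bread with both tight: 0.9009 servings and 3.248 servings → $1.40.
lentils + kidney beans with both targets exact would need a negative amount; discard.
sweet potato + whole-barley bread: intersection lies outside the first quadrant.
sweet potato + kidney beans with both tight: 3.707 servings and 1.088 servings → $3.32.
whole-barley bread + kidney beans with both tight: 3.516 servings and 0.7937 servings → $1.28.
So the least-cost plan costs $1.28.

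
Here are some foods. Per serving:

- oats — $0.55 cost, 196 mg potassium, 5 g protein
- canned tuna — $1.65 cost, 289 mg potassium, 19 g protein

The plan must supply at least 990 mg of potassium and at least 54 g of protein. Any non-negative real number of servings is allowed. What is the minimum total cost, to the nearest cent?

$4.85

Minimising a linear cost over {potassium ≥ 990, protein ≥ 54, servings ≥ 0} — the optimum is at a vertex, using one or two foods.
oats only: max(990/196, 54/5) = 10.8 servings → $5.94.
canned tuna only: max(990/289, 54/19) = 3.426 servings → $5.65.
oats + canned tuna with both tight: 1.406 servings and 2.472 servings → $4.85.
Cheapest feasible corner: $4.85.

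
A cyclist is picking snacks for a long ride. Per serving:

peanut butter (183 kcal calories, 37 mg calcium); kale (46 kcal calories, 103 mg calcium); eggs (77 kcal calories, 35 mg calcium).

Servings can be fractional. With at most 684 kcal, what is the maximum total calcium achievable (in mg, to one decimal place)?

1531.6 mg

Calcium per kcal: kale 2.239, eggs 0.4545, peanut butter 0.2022.
With no serving limits, spend the whole calories allowance on kale: 684 kcal / 46 kcal × 103 mg = 1531.6 mg.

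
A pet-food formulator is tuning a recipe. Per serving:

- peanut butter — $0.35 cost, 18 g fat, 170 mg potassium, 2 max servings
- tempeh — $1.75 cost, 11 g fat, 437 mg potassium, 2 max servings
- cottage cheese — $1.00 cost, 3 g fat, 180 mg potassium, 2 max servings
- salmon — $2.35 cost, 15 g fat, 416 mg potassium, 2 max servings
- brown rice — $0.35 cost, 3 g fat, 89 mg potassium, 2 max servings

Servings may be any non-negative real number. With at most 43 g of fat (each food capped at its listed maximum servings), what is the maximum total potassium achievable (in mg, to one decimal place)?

1661.6 mg

Potassium per g fat: cottage cheese 60, tempeh 39.73, brown rice 29.67, salmon 27.73, peanut butter 9.444.
Take 2 servings of cottage cheese: uses 6 g fat, +360.0 mg potassium (running total 360.0 mg).
Take 2 servings of tempeh: uses 22 g fat, +874.0 mg potassium (running total 1234.0 mg).
Take 2 servings of brown rice: uses 6 g fat, +178.0 mg potassium (running total 1412.0 mg).
Take 0.6 servings of salmon: uses 9 g fat, +249.6 mg potassium (running total 1661.6 mg).
Greedy by best ratio exhausts the fat allowance optimally: 1661.6 mg.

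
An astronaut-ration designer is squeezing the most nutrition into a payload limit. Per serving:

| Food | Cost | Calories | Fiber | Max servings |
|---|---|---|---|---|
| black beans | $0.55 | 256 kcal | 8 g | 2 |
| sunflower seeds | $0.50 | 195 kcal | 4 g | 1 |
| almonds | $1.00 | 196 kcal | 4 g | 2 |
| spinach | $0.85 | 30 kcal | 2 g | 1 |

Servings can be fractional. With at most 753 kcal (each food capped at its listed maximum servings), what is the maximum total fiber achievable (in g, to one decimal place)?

22.3 g

Fiber per kcal: spinach 0.06667, black beans 0.03125, sunflower seeds 0.02051, almonds 0.02041.
Take 1 serving of spinach: uses 30 kcal, +2.0 g fiber (running total 2.0 g).
Take 2 servings of black beans: uses 512 kcal, +16.0 g fiber (running total 18.0 g).
Take 1 serving of sunflower seeds: uses 195 kcal, +4.0 g fiber (running total 22.0 g).
Take 0.08163 servings of almonds: uses 16 kcal, +0.3 g fiber (running total 22.3 g).
Filling greedily by fiber-per-kcal is optimal for one linear limit, giving 22.3 g.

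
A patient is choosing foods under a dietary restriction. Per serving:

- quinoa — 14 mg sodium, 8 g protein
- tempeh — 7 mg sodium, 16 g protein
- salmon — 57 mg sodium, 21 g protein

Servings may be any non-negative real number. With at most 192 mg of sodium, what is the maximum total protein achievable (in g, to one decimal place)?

438.9 g

Protein per mg sodium: tempeh 2.286, quinoa 0.5714, salmon 0.3684.
With no serving limits, spend the whole sodium allowance on tempeh: 192 mg / 7 mg × 16 g = 438.9 g.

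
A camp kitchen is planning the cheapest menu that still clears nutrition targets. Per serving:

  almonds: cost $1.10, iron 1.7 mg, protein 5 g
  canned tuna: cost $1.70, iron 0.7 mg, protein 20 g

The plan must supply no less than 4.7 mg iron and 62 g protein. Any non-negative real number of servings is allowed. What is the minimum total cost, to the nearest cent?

The cheapest plan sits at a corner of the feasible region — with two constraints it uses at most two foods.
almonds only: max(4.7/1.7, 62/5) = 12.4 servings → $13.64.
canned tuna only: max(4.7/0.7, 62/20) = 6.714 servings → $11.41.
almonds + canned tuna with both tight: 1.659 servings and 2.685 servings → $6.39.
So the least-cost plan costs $6.39.

$6.39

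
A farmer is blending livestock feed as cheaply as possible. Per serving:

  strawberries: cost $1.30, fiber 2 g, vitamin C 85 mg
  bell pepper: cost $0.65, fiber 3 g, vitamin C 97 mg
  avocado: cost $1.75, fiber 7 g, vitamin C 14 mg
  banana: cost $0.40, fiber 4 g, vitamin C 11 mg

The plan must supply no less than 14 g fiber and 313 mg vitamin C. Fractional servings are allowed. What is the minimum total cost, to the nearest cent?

A basic optimal solution has at most two foods positive. Try each food alone and each pair with both targets met exactly.
strawberries only: max(14/2, 313/85) = 7 servings → $9.10.
bell pepper only: max(14/3, 313/97) = 4.667 servings → $3.03.
avocado only: max(14/7, 313/14) = 22.36 servings → $39.12.
banana only: max(14/4, 313/11) = 28.45 servings → $11.38.
strawberries + bell pepper with both targets exact would need a negative amount; discard.
strawberries + avocado with both tight: 3.519 servings and 0.9947 servings → $6.31.
strawberries + banana with both tight: 3.453 servings and 1.774 servings → $5.20.
bell pepper + avocado with both tight: 3.132 servings and 0.6578 servings → $3.19.
bell pepper + banana with both tight: 3.093 servings and 1.18 servings → $2.48.
avocado + banana with both targets exact would need a negative amount; discard.
Cheapest feasible corner: $2.48.

$2.48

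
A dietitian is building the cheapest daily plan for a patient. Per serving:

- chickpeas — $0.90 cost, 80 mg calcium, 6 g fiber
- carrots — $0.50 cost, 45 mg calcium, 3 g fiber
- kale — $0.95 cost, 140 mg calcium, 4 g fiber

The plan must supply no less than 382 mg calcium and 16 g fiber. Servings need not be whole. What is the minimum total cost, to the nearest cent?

$3.08

With two linear requirements the optimum uses one or two foods; enumerate the corners.
chickpeas only: max(382/80, 16/6) = 4.775 servings → $4.30.
carrots only: max(382/45, 16/3) = 8.489 servings → $4.24.
kale only: max(382/140, 16/4) = 4 servings → $3.80.
chickpeas + carrots with both targets exact would need a negative amount; discard.
chickpeas + kale with both tight: 1.369 servings and 1.946 servings → $3.08.
carrots + kale with both tight: 2.967 servings and 1.775 servings → $3.17.
Cheapest feasible corner: $3.08.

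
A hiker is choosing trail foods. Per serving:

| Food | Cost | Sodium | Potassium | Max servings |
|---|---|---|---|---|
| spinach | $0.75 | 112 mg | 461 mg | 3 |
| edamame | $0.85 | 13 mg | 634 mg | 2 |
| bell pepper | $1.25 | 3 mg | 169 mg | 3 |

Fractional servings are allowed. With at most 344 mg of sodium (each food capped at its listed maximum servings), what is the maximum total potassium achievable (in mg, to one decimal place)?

Potassium per mg sodium: bell pepper 56.33, edamame 48.77, spinach 4.116.
Take 3 servings of bell pepper: uses 9 mg sodium, +507.0 mg potassium (running total 507.0 mg).
Take 2 servings of edamame: uses 26 mg sodium, +1268.0 mg potassium (running total 1775.0 mg).
Take 2.759 servings of spinach: uses 309 mg sodium, +1271.9 mg potassium (running total 3046.9 mg).
Filling greedily by potassium-per-mg sodium is optimal for one linear limit, giving 3046.9 mg.

3046.9 mg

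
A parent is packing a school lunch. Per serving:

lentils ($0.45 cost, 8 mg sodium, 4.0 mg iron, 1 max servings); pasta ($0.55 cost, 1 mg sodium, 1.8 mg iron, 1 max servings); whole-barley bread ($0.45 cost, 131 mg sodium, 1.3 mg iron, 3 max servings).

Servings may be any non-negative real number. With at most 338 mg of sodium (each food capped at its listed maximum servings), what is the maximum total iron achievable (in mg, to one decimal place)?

9.1 mg

Iron per mg sodium: pasta 1.8, lentils 0.5, whole-barley bread 0.009924.
Take 1 serving of pasta: uses 1 mg sodium, +1.8 mg iron (running total 1.8 mg).
Take 1 serving of lentils: uses 8 mg sodium, +4.0 mg iron (running total 5.8 mg).
Take 2.511 servings of whole-barley bread: uses 329 mg sodium, +3.3 mg iron (running total 9.1 mg).
Greedy by best ratio exhausts the sodium allowance optimally: 9.1 mg.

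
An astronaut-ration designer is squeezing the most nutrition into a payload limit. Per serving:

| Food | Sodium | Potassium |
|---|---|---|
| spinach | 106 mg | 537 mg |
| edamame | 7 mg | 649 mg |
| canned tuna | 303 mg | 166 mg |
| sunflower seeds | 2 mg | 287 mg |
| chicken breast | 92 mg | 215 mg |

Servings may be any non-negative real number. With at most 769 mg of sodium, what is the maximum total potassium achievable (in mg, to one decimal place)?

Potassium per mg sodium: sunflower seeds 143.5, edamame 92.71, spinach 5.066, chicken breast 2.337, canned tuna 0.5479.
With no serving limits, spend the whole sodium allowance on sunflower seeds: 769 mg / 2 mg × 287 mg = 110351.5 mg.

110351.5 mg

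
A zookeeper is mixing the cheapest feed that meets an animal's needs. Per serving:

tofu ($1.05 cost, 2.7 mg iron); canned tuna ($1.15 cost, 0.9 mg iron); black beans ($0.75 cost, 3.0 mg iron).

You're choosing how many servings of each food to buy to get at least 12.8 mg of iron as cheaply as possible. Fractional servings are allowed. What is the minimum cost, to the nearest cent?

$3.20

Cost per mg of iron: black beans $0.2500, tofu $0.3889, canned tuna $1.2778.
With no serving limits, use only black beans: 12.8 mg / 3.0 mg = 4.267 servings × $0.75 = $3.20.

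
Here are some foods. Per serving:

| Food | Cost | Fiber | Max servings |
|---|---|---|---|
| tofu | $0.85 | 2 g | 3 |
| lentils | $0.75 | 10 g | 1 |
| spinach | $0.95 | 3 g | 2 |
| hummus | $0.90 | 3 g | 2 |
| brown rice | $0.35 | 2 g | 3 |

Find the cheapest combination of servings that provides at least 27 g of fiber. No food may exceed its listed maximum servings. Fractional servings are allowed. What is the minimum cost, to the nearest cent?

$5.18

Cost per g of fiber: lentils $0.0750, brown rice $0.1750, hummus $0.3000, spinach $0.3167, tofu $0.4250.
Take 1 serving of lentils: +10.0 g fiber for $0.75 (total $0.75, still need 17.0 g).
Take 3 servings of brown rice: +6.0 g fiber for $1.05 (total $1.80, still need 11.0 g).
Take 2 servings of hummus: +6.0 g fiber for $1.80 (total $3.60, still need 5.0 g).
Take 1.667 servings of spinach: +5.0 g fiber for $1.58 (total $5.18, still need 0.0 g).
Greedy by cheapest-per-g is optimal for a single linear constraint, so the minimum cost is $5.18.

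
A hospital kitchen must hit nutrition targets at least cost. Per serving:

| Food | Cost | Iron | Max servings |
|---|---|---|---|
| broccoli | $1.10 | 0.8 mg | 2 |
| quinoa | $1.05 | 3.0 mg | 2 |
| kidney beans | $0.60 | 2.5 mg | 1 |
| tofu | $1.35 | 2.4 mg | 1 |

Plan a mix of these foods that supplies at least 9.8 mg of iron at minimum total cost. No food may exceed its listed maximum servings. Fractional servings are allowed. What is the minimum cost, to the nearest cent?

Cost per mg of iron: kidney beans $0.2400, quinoa $0.3500, tofu $0.5625, broccoli $1.3750.
Take 1 serving of kidney beans: +2.5 mg iron for $0.60 (total $0.60, still need 7.3 mg).
Take 2 servings of quinoa: +6.0 mg iron for $2.10 (total $2.70, still need 1.3 mg).
Take 0.5417 servings of tofu: +1.3 mg iron for $0.73 (total $3.43, still need 0.0 mg).
Filling from the cheapest source first is optimal under one linear minimum: $3.43.

$3.43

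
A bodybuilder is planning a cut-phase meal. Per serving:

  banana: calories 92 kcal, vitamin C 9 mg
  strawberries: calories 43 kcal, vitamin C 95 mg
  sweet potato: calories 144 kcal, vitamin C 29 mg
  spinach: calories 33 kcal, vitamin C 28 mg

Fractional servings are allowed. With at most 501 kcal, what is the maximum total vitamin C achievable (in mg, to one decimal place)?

Vitamin C per kcal: strawberries 2.209, spinach 0.8485, sweet potato 0.2014, banana 0.09783.
With no serving limits, spend the whole calories allowance on strawberries: 501 kcal / 43 kcal × 95 mg = 1106.9 mg.

1106.9 mg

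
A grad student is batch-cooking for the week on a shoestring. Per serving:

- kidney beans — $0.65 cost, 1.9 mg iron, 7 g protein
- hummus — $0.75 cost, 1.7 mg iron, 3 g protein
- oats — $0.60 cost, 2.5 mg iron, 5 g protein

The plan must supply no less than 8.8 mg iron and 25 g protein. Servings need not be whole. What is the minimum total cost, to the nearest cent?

$2.56

A basic optimal solution has at most two foods positive. Try each food alone and each pair with both targets met exactly.
kidney beans only: max(8.8/1.9, 25/7) = 4.632 servings → $3.01.
hummus only: max(8.8/1.7, 25/3) = 8.333 servings → $6.25.
oats only: max(8.8/2.5, 25/5) = 5 servings → $3.00.
kidney beans + hummus with both tight: 2.597 servings and 2.274 servings → $3.39.
kidney beans + oats with both tight: 2.312 servings and 1.762 servings → $2.56.
hummus + oats with both targets exact would need a negative amount; discard.
So the least-cost plan costs $2.56.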